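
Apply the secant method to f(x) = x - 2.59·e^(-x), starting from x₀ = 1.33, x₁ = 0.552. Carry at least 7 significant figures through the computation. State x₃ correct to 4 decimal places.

Secant update: x_(k+1) = x_k − f(x_k)·(x_k − x_(k-1))/(f(x_k) − f(x_(k-1))).
f(x_0) = 0.645004, f(x_1) = -0.939314
x_2 = 0.552000 - (-0.939314)·(0.552000 - 1.330000)/(-0.939314 - (0.645004)) = 1.013262; f(x_2) = 0.073008
x_3 = 1.013262 - (0.073008)·(1.013262 - 0.552000)/(0.073008 - (-0.939314)) = 0.979997; f(x_3) = 0.007938

0.9800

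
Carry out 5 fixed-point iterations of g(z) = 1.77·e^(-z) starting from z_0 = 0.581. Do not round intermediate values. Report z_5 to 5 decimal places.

z_1 = g(0.581000) = 0.990030
z_2 = g(0.990030) = 0.657671
z_3 = g(0.657671) = 0.916960
z_4 = g(0.916960) = 0.707527
z_5 = g(0.707527) = 0.872365

0.87237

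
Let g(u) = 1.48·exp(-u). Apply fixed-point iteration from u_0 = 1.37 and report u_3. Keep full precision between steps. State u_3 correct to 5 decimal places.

u_1 = g(1.370000) = 0.376078
u_2 = g(0.376078) = 1.016092
u_3 = g(1.016092) = 0.535770

0.53577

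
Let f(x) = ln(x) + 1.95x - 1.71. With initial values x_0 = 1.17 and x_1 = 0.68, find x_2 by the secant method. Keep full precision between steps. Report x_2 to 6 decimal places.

0.931731

f(x_0) = 0.728504, f(x_1) = -0.769662
x_2 = 0.680000 - (-0.769662)·(0.680000 - 1.170000)/(-0.769662 - (0.728504)) = 0.931731; f(x_2) = 0.036164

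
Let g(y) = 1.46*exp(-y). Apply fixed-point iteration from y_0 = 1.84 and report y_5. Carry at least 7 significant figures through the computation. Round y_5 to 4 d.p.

0.5802

y_1 = g(1.840000) = 0.231873
y_2 = g(0.231873) = 1.157848
y_3 = g(1.157848) = 0.458676
y_4 = g(0.458676) = 0.922895
y_5 = g(0.922895) = 0.580156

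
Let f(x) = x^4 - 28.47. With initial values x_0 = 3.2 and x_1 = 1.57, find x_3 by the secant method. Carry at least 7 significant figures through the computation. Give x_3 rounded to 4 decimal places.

2.5948

f(x_0) = 76.387600, f(x_1) = -22.394268
x_2 = 1.570000 - (-22.394268)·(1.570000 - 3.200000)/(-22.394268 - (76.387600)) = 1.939528; f(x_2) = -14.319098
x_3 = 1.939528 - (-14.319098)·(1.939528 - 1.570000)/(-14.319098 - (-22.394268)) = 2.594784; f(x_3) = 16.862011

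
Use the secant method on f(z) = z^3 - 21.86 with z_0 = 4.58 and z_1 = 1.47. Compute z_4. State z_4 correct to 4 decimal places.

2.6420

f(z_0) = 74.211912, f(z_1) = -18.683477
z_2 = 1.470000 - (-18.683477)·(1.470000 - 4.580000)/(-18.683477 - (74.211912)) = 2.095495; f(z_2) = -12.658472
z_3 = 2.095495 - (-12.658472)·(2.095495 - 1.470000)/(-12.658472 - (-18.683477)) = 3.409654; f(z_3) = 17.779742
z_4 = 3.409654 - (17.779742)·(3.409654 - 2.095495)/(17.779742 - (-12.658472)) = 2.642020; f(z_4) = -3.417989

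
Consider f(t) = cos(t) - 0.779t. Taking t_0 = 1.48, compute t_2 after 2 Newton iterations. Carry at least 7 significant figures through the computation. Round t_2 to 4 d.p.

0.8488

f'(t) = -sin(t) - 0.779
t_0 = 1.480000: f = -1.062248, f' = -1.774881 → t_1 = 1.480000 - (-1.062248)/(-1.774881) = 0.881510
t_1 = 0.881510: f = -0.050710, f' = -1.550700 → t_2 = 0.881510 - (-0.050710)/(-1.550700) = 0.848809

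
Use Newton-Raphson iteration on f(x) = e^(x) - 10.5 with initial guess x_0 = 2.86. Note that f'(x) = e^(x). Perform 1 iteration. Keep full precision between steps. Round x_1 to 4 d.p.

x_0 = 2.860000: f = 6.961527, f' = 17.461527 → x_1 = 2.860000 - (6.961527)/(17.461527) = 2.461322

2.4613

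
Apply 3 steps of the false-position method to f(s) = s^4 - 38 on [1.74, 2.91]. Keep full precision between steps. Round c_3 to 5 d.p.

False-position update: c = (a·f(b) − b·f(a))/(f(b) − f(a)); replace the endpoint whose sign matches f(c).
f(1.740000) = -28.833638, f(2.910000) = 33.708718
step 1: c = 2.279400, f(c) = -11.005064 < 0 → new bracket [2.279400, 2.910000]
step 2: c = 2.434605, f(c) = -2.867101 < 0 → new bracket [2.434605, 2.910000]
step 3: c = 2.471870, f(c) = -0.666165 < 0 → new bracket [2.471870, 2.910000]

2.47187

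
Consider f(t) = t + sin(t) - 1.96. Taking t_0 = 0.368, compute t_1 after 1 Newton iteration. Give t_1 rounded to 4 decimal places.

Newton update: t ← t − f(t)/f'(t).
f'(t) = 1 + cos(t)
t_0 = 0.368000: f = -1.232250, f' = 1.933049 → t_1 = 0.368000 - (-1.232250)/(1.933049) = 1.005465

1.0055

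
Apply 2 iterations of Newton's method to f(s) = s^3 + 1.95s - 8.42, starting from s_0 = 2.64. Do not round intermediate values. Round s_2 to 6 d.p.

1.746005

f'(s) = 3s^2 + 1.95
s_0 = 2.640000: f = 15.127744, f' = 22.858800 → s_1 = 2.640000 - (15.127744)/(22.858800) = 1.978209
s_1 = 1.978209: f = 3.178857, f' = 13.689935 → s_2 = 1.978209 - (3.178857)/(13.689935) = 1.746005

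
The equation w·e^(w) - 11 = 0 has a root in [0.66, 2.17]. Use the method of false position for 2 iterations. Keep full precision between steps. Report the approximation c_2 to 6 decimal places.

1.730313

False-position update: c = (a·f(b) − b·f(a))/(f(b) − f(a)); replace the endpoint whose sign matches f(c).
f(0.660000) = -9.723037, f(2.170000) = 8.005476
step 1: c = 1.488145, f(c) = -4.409192 < 0 → new bracket [1.488145, 2.170000]
step 2: c = 1.730313, f(c) = -1.236852 < 0 → new bracket [1.730313, 2.170000]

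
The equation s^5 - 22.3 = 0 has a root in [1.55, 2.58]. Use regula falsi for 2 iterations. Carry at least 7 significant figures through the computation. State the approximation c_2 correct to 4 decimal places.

1.7598

False-position update: c = (a·f(b) − b·f(a))/(f(b) − f(a)); replace the endpoint whose sign matches f(c).
f(1.550000) = -13.353390, f(2.580000) = 92.013765
step 1: c = 1.680534, f(c) = -8.895937 < 0 → new bracket [1.680534, 2.580000]
step 2: c = 1.759829, f(c) = -5.420803 < 0 → new bracket [1.759829, 2.580000]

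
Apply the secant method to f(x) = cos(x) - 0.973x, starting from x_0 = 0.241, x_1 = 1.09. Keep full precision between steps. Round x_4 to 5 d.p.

0.75120

f(x_0) = 0.736607, f(x_1) = -0.598085
x_2 = 1.090000 - (-0.598085)·(1.090000 - 0.241000)/(-0.598085 - (0.736607)) = 0.709557; f(x_2) = 0.068251
x_3 = 0.709557 - (0.068251)·(0.709557 - 1.090000)/(0.068251 - (-0.598085)) = 0.748525; f(x_3) = 0.004379
x_4 = 0.748525 - (0.004379)·(0.748525 - 0.709557)/(0.004379 - (0.068251)) = 0.751196; f(x_4) = -0.000041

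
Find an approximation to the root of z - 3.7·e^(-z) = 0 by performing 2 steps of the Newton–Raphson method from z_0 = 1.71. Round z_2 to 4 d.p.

1.1585

Newton update: z ← z − f(z)/f'(z).
f'(z) = 1 + 3.7·e^(-z)
z_0 = 1.710000: f = 1.040797, f' = 1.669203 → z_1 = 1.710000 - (1.040797)/(1.669203) = 1.086471
z_1 = 1.086471: f = -0.161928, f' = 2.248399 → z_2 = 1.086471 - (-0.161928)/(2.248399) = 1.158490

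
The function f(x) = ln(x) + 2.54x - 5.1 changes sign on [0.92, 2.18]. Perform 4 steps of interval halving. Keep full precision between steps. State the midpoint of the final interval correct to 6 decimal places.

f(0.920000) = -2.846582, f(2.180000) = 1.216525 (opposite signs)
step 1: m = 1.550000, f(m) = -0.724745 < 0 → root in [1.550000, 2.180000]
step 2: m = 1.865000, f(m) = 0.260361 > 0 → root in [1.550000, 1.865000]
step 3: m = 1.707500, f(m) = -0.227920 < 0 → root in [1.707500, 1.865000]
step 4: m = 1.786250, f(m) = 0.017193 > 0 → root in [1.707500, 1.786250]
Midpoint of [1.707500, 1.786250] = 1.746875

1.746875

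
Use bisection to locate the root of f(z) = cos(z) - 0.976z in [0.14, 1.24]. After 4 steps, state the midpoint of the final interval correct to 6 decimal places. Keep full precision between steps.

f(0.140000) = 0.853576, f(1.240000) = -0.885444 (opposite signs)
step 1: m = 0.690000, f(m) = 0.097806 > 0 → root in [0.690000, 1.240000]
step 2: m = 0.965000, f(m) = -0.372423 < 0 → root in [0.690000, 0.965000]
step 3: m = 0.827500, f(m) = -0.130922 < 0 → root in [0.690000, 0.827500]
step 4: m = 0.758750, f(m) = -0.014843 < 0 → root in [0.690000, 0.758750]
Midpoint of [0.690000, 0.758750] = 0.724375

0.724375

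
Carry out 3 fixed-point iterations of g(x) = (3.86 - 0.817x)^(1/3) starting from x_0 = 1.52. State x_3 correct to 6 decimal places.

1.395495

x_1 = g(1.520000) = 1.378263
x_2 = g(1.378263) = 1.398290
x_3 = g(1.398290) = 1.395495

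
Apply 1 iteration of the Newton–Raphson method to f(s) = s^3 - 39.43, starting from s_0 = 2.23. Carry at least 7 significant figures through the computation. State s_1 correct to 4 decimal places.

4.1297

f'(s) = 3s^2
s_0 = 2.230000: f = -28.340433, f' = 14.918700 → s_1 = 2.230000 - (-28.340433)/(14.918700) = 4.129658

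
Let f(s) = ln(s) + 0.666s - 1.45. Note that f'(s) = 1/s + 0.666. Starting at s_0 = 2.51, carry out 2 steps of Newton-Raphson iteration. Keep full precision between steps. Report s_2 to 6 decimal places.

s_0 = 2.510000: f = 1.141943, f' = 1.064406 → s_1 = 2.510000 - (1.141943)/(1.064406) = 1.437155
s_1 = 1.437155: f = -0.130189, f' = 1.361819 → s_2 = 1.437155 - (-0.130189)/(1.361819) = 1.532755

1.532755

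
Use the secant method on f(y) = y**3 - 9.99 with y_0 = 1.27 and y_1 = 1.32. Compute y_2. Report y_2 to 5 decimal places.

Secant update: y_(k+1) = y_k − f(y_k)·(y_k − y_(k-1))/(f(y_k) − f(y_(k-1))).
f(y_0) = -7.941617, f(y_1) = -7.690032
y_2 = 1.320000 - (-7.690032)·(1.320000 - 1.270000)/(-7.690032 - (-7.941617)) = 2.848317; f(y_2) = 13.118136

2.84832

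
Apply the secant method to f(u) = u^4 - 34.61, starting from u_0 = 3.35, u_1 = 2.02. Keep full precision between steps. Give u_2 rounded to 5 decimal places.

2.23856

f(u_0) = 91.334506, f(u_1) = -17.960336
u_2 = 2.020000 - (-17.960336)·(2.020000 - 3.350000)/(-17.960336 - (91.334506)) = 2.238558; f(u_2) = -9.498463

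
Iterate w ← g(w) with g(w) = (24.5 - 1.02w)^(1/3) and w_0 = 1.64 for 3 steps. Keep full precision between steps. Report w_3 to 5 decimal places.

w_1 = g(1.640000) = 2.836727
w_2 = g(2.836727) = 2.785234
w_3 = g(2.785234) = 2.787489

2.78749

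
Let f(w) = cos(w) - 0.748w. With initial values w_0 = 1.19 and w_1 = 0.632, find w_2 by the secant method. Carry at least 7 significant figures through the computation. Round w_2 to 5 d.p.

f(w_0) = -0.518460, f(w_1) = 0.334112
w_2 = 0.632000 - (0.334112)·(0.632000 - 1.190000)/(0.334112 - (-0.518460)) = 0.850673; f(w_2) = 0.023174

0.85067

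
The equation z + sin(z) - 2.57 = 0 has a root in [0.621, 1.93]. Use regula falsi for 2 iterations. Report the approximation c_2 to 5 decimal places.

1.61078

f(0.621000) = -1.367151, f(1.930000) = 0.296177
step 1: c = 1.696916, f(c) = 0.118973 > 0 → new bracket [0.621000, 1.696916]
step 2: c = 1.610782, f(c) = 0.039983 > 0 → new bracket [0.621000, 1.610782]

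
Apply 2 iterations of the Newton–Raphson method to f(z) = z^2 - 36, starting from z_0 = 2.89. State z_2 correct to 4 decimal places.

6.1825

f'(z) = 2z
z_0 = 2.890000: f = -27.647900, f' = 5.780000 → z_1 = 2.890000 - (-27.647900)/(5.780000) = 7.673374
z_1 = 7.673374: f = 22.880664, f' = 15.346747 → z_2 = 7.673374 - (22.880664)/(15.346747) = 6.182461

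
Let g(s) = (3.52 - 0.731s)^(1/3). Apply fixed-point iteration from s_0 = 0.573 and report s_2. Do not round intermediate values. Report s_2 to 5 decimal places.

s_1 = g(0.573000) = 1.458278
s_2 = g(1.458278) = 1.348833

1.34883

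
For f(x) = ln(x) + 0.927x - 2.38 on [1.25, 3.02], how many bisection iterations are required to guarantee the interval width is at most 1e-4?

15

Initial width b − a = 3.02 − 1.25 = 1.770000.
After n steps the width is (b−a)/2^n; need (b−a)/2^n ≤ 1e-4.
So n ≥ log₂(1.770000/1e-4) = log₂(17700.0000) ≈ 14.1115.
Hence n = 15.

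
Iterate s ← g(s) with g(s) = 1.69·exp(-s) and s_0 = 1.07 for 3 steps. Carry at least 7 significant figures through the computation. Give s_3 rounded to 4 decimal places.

s_1 = g(1.070000) = 0.579684
s_2 = g(0.579684) = 0.946527
s_3 = g(0.946527) = 0.655866

0.6559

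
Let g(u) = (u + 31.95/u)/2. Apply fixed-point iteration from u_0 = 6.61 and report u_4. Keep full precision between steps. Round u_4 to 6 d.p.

u_1 = g(6.610000) = 5.721793
u_2 = g(5.721793) = 5.652853
u_3 = g(5.652853) = 5.652433
u_4 = g(5.652433) = 5.652433

5.652433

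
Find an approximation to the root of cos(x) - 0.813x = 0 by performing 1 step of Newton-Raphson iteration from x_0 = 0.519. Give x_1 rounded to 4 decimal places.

f'(x) = -sin(x) - 0.813
x_0 = 0.519000: f = 0.446369, f' = -1.309012 → x_1 = 0.519000 - (0.446369)/(-1.309012) = 0.859997

0.8600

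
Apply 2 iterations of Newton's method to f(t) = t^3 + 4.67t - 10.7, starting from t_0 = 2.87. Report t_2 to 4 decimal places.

1.5942

f'(t) = 3t^2 + 4.67
t_0 = 2.870000: f = 26.342803, f' = 29.380700 → t_1 = 2.870000 - (26.342803)/(29.380700) = 1.973398
t_1 = 1.973398: f = 6.200767, f' = 16.352896 → t_2 = 1.973398 - (6.200767)/(16.352896) = 1.594213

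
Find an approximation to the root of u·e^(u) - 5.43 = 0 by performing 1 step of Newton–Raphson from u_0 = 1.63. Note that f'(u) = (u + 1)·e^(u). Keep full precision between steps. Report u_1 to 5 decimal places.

1.41475

u_0 = 1.630000: f = 2.889316, f' = 13.423191 → u_1 = 1.630000 - (2.889316)/(13.423191) = 1.414752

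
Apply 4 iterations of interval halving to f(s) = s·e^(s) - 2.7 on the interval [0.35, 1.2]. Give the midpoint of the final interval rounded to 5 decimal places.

f(0.350000) = -2.203326, f(1.200000) = 1.284140 (opposite signs)
step 1: m = 0.775000, f(m) = -1.017791 < 0 → root in [0.775000, 1.200000]
step 2: m = 0.987500, f(m) = -0.049042 < 0 → root in [0.987500, 1.200000]
step 3: m = 1.093750, f(m) = 0.565334 > 0 → root in [0.987500, 1.093750]
step 4: m = 1.040625, f(m) = 0.245995 > 0 → root in [0.987500, 1.040625]
Midpoint of [0.987500, 1.040625] = 1.014062

1.01406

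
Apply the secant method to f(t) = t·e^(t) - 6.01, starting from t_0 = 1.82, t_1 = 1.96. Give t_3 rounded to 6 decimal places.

f(t_0) = 5.222782, f(t_1) = 7.904681
t_2 = 1.960000 - (7.904681)·(1.960000 - 1.820000)/(7.904681 - (5.222782)) = 1.547361; f(t_2) = 1.261134
t_3 = 1.547361 - (1.261134)·(1.547361 - 1.960000)/(1.261134 - (7.904681)) = 1.469031; f(t_3) = 0.372970

1.469031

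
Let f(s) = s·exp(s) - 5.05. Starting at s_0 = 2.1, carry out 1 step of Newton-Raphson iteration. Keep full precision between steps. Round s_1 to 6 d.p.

f'(s) = (s + 1)·exp(s)
s_0 = 2.100000: f = 12.098957, f' = 25.315127 → s_1 = 2.100000 - (12.098957)/(25.315127) = 1.622066

1.622066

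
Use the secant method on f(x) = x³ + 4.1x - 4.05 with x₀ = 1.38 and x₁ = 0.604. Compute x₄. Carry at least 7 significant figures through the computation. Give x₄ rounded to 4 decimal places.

0.8420

f(x_0) = 4.236072, f(x_1) = -1.353251
x_2 = 0.604000 - (-1.353251)·(0.604000 - 1.380000)/(-1.353251 - (4.236072)) = 0.791880; f(x_2) = -0.306724
x_3 = 0.791880 - (-0.306724)·(0.791880 - 0.604000)/(-0.306724 - (-1.353251)) = 0.846945; f(x_3) = 0.030004
x_4 = 0.846945 - (0.030004)·(0.846945 - 0.791880)/(0.030004 - (-0.306724)) = 0.842039; f(x_4) = -0.000611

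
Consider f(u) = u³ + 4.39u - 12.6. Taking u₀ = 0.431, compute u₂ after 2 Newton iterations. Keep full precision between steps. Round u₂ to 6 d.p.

1.926957

f'(u) = 3u² + 4.39
u_0 = 0.431000: f = -10.627847, f' = 4.947283 → u_1 = 0.431000 - (-10.627847)/(4.947283) = 2.579219
u_1 = 2.579219: f = 15.880691, f' = 24.347111 → u_2 = 2.579219 - (15.880691)/(24.347111) = 1.926957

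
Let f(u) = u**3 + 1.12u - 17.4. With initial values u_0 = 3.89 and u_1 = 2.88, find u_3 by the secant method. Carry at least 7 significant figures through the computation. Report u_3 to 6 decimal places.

2.470658

Secant update: u_(k+1) = u_k − f(u_k)·(u_k − u_(k-1))/(f(u_k) − f(u_(k-1))).
f(u_0) = 45.820669, f(u_1) = 9.713472
u_2 = 2.880000 - (9.713472)·(2.880000 - 3.890000)/(9.713472 - (45.820669)) = 2.608292; f(u_2) = 3.265990
u_3 = 2.608292 - (3.265990)·(2.608292 - 2.880000)/(3.265990 - (9.713472)) = 2.470658; f(u_3) = 0.448404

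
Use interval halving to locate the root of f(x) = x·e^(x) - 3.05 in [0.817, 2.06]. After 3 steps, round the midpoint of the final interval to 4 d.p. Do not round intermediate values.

1.0501

f(0.817000) = -1.200558, f(2.060000) = 13.112698 (opposite signs)
step 1: m = 1.438500, f(m) = 3.012371 > 0 → root in [0.817000, 1.438500]
step 2: m = 1.127750, f(m) = 0.433280 > 0 → root in [0.817000, 1.127750]
step 3: m = 0.972375, f(m) = -0.478829 < 0 → root in [0.972375, 1.127750]
Midpoint of [0.972375, 1.127750] = 1.050062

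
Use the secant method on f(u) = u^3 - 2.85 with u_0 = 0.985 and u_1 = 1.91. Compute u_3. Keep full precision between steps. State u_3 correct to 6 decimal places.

1.376282

f(u_0) = -1.894328, f(u_1) = 4.117871
u_2 = 1.910000 - (4.117871)·(1.910000 - 0.985000)/(4.117871 - (-1.894328)) = 1.276450; f(u_2) = -0.770250
u_3 = 1.276450 - (-0.770250)·(1.276450 - 1.910000)/(-0.770250 - (4.117871)) = 1.376282; f(u_3) = -0.243113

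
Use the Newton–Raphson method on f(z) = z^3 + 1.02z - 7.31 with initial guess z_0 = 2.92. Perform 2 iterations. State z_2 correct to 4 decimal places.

1.8253

f'(z) = 3z^2 + 1.02
z_0 = 2.920000: f = 20.565488, f' = 26.599200 → z_1 = 2.920000 - (20.565488)/(26.599200) = 2.146838
z_1 = 2.146838: f = 4.774367, f' = 14.846741 → z_2 = 2.146838 - (4.774367)/(14.846741) = 1.825261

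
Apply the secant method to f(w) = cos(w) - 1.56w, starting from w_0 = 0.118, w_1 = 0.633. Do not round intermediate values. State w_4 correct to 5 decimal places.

0.54737

f(w_0) = 0.808966, f(w_1) = -0.181224
w_2 = 0.633000 - (-0.181224)·(0.633000 - 0.118000)/(-0.181224 - (0.808966)) = 0.538745; f(w_2) = 0.017911
w_3 = 0.538745 - (0.017911)·(0.538745 - 0.633000)/(0.017911 - (-0.181224)) = 0.547223; f(w_3) = 0.000305
w_4 = 0.547223 - (0.000305)·(0.547223 - 0.538745)/(0.000305 - (0.017911)) = 0.547370; f(w_4) = -0.000001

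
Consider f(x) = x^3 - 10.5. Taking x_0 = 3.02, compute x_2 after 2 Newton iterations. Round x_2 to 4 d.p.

2.2072

f'(x) = 3x^2
x_0 = 3.020000: f = 17.043608, f' = 27.361200 → x_1 = 3.020000 - (17.043608)/(27.361200) = 2.397088
x_1 = 2.397088: f = 3.273749, f' = 17.238099 → x_2 = 2.397088 - (3.273749)/(17.238099) = 2.207175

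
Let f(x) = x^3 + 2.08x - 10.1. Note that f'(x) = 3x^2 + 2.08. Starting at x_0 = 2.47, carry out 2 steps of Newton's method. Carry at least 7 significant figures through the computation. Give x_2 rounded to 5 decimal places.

x_0 = 2.470000: f = 10.106823, f' = 20.382700 → x_1 = 2.470000 - (10.106823)/(20.382700) = 1.974147
x_1 = 1.974147: f = 1.699983, f' = 13.771769 → x_2 = 1.974147 - (1.699983)/(13.771769) = 1.850707

1.85071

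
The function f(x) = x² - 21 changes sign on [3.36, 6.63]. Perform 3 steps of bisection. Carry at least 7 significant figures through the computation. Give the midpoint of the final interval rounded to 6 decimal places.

4.381875

f(3.360000) = -9.710400, f(6.630000) = 22.956900 (opposite signs)
step 1: m = 4.995000, f(m) = 3.950025 > 0 → root in [3.360000, 4.995000]
step 2: m = 4.177500, f(m) = -3.548494 < 0 → root in [4.177500, 4.995000]
step 3: m = 4.586250, f(m) = 0.033689 > 0 → root in [4.177500, 4.586250]
Midpoint of [4.177500, 4.586250] = 4.381875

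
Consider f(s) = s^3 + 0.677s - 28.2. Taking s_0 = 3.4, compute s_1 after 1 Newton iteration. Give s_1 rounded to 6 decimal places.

3.020845

f'(s) = 3s^2 + 0.677
s_0 = 3.400000: f = 13.405800, f' = 35.357000 → s_1 = 3.400000 - (13.405800)/(35.357000) = 3.020845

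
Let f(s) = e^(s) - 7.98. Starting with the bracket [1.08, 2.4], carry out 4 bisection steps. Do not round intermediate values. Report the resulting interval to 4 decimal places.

f(1.080000) = -5.035320, f(2.400000) = 3.043176 (opposite signs)
step 1: m = 1.740000, f(m) = -2.282657 < 0 → root in [1.740000, 2.400000]
step 2: m = 2.070000, f(m) = -0.055177 < 0 → root in [2.070000, 2.400000]
step 3: m = 2.235000, f(m) = 1.366482 > 0 → root in [2.070000, 2.235000]
step 4: m = 2.152500, f(m) = 0.626347 > 0 → root in [2.070000, 2.152500]

[2.0700, 2.1525]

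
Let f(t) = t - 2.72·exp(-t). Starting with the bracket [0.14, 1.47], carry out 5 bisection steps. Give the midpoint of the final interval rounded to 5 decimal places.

0.99203

f(0.140000) = -2.224654, f(1.470000) = 0.844603 (opposite signs)
step 1: m = 0.805000, f(m) = -0.411079 < 0 → root in [0.805000, 1.470000]
step 2: m = 1.137500, f(m) = 0.265415 > 0 → root in [0.805000, 1.137500]
step 3: m = 0.971250, f(m) = -0.058568 < 0 → root in [0.971250, 1.137500]
step 4: m = 1.054375, f(m) = 0.106699 > 0 → root in [0.971250, 1.054375]
step 5: m = 1.012812, f(m) = 0.024919 > 0 → root in [0.971250, 1.012812]
Midpoint of [0.971250, 1.012812] = 0.992031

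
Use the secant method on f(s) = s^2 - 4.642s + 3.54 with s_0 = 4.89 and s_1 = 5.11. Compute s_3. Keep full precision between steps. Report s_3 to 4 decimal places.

3.7833

Secant update: s_(k+1) = s_k − f(s_k)·(s_k − s_(k-1))/(f(s_k) − f(s_(k-1))).
f(s_0) = 4.752720, f(s_1) = 5.931480
s_2 = 5.110000 - (5.931480)·(5.110000 - 4.890000)/(5.931480 - (4.752720)) = 4.002968; f(s_2) = 0.981974
s_3 = 4.002968 - (0.981974)·(4.002968 - 5.110000)/(0.981974 - (5.931480)) = 3.783334; f(s_3) = 0.291380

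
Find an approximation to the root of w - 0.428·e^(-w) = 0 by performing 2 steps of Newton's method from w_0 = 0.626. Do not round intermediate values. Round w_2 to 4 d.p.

0.3130

Newton update: w ← w − f(w)/f'(w).
f'(w) = 1 + 0.428·e^(-w)
w_0 = 0.626000: f = 0.397137, f' = 1.228863 → w_1 = 0.626000 - (0.397137)/(1.228863) = 0.302826
w_1 = 0.302826: f = -0.013350, f' = 1.316176 → w_2 = 0.302826 - (-0.013350)/(1.316176) = 0.312969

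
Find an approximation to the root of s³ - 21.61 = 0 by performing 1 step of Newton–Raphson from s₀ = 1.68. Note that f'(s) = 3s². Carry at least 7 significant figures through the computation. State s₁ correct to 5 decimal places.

s_0 = 1.680000: f = -16.868368, f' = 8.467200 → s_1 = 1.680000 - (-16.868368)/(8.467200) = 3.672201

3.67220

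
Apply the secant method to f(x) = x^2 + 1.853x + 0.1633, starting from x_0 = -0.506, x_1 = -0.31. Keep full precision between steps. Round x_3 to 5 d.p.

f(x_0) = -0.518282, f(x_1) = -0.315030
x_2 = -0.310000 - (-0.315030)·(-0.310000 - -0.506000)/(-0.315030 - (-0.518282)) = -0.006210; f(x_2) = 0.151831
x_3 = -0.006210 - (0.151831)·(-0.006210 - -0.310000)/(0.151831 - (-0.315030)) = -0.105008; f(x_3) = -0.020253

-0.10501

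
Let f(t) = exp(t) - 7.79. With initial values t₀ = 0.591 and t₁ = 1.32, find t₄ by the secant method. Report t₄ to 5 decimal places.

1.95575

Secant update: t_(k+1) = t_k − f(t_k)·(t_k − t_(k-1))/(f(t_k) − f(t_(k-1))).
f(t_0) = -5.984207, f(t_1) = -4.046579
t_2 = 1.320000 - (-4.046579)·(1.320000 - 0.591000)/(-4.046579 - (-5.984207)) = 2.842457; f(t_2) = 9.367874
t_3 = 2.842457 - (9.367874)·(2.842457 - 1.320000)/(9.367874 - (-4.046579)) = 1.779262; f(t_3) = -1.864521
t_4 = 1.779262 - (-1.864521)·(1.779262 - 2.842457)/(-1.864521 - (9.367874)) = 1.955747; f(t_4) = -0.720805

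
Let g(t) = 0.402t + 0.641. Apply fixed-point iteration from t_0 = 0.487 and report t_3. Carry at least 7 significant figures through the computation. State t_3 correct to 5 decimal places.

1.03391

t_1 = g(0.487000) = 0.836774
t_2 = g(0.836774) = 0.977383
t_3 = g(0.977383) = 1.033908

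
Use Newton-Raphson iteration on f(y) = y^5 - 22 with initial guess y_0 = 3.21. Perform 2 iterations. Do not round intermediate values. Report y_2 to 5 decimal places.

2.18245

Newton update: y ← y − f(y)/f'(y).
f'(y) = 5y^4
y_0 = 3.210000: f = 318.820071, f' = 530.872384 → y_1 = 3.210000 - (318.820071)/(530.872384) = 2.609441
y_1 = 2.609441: f = 98.986689, f' = 231.824899 → y_2 = 2.609441 - (98.986689)/(231.824899) = 2.182452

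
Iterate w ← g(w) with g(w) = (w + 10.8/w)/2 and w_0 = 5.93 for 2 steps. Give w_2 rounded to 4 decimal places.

3.3311

w_1 = g(5.930000) = 3.875624
w_2 = g(3.875624) = 3.331136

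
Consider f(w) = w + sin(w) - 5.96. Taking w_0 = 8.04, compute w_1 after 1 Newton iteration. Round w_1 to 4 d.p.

f'(w) = 1 + cos(w)
w_0 = 8.040000: f = 3.062748, f' = 0.815053 → w_1 = 8.040000 - (3.062748)/(0.815053) = 4.282269

4.2823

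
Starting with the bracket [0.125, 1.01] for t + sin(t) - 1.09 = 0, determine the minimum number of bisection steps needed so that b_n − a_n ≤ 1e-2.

Initial width b − a = 1.01 − 0.125 = 0.885000.
After n steps the width is (b−a)/2^n; need (b−a)/2^n ≤ 1e-2.
So n ≥ log₂(0.885000/1e-2) = log₂(88.5000) ≈ 6.4676.
Hence n = 7.

7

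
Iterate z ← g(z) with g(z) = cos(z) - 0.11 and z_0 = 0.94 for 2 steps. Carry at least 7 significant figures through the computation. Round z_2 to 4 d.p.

0.7771

z_1 = g(0.940000) = 0.479788
z_2 = g(0.479788) = 0.777093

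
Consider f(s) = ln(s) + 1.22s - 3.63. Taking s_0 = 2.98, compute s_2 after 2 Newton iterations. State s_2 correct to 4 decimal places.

2.2946

f'(s) = 1/s + 1.22
s_0 = 2.980000: f = 1.097523, f' = 1.555570 → s_1 = 2.980000 - (1.097523)/(1.555570) = 2.274456
s_1 = 2.274456: f = -0.033423, f' = 1.659666 → s_2 = 2.274456 - (-0.033423)/(1.659666) = 2.294594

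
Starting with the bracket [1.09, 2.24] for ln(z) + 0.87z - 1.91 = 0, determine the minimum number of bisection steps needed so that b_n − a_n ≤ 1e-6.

21

Initial width b − a = 2.24 − 1.09 = 1.150000.
After n steps the width is (b−a)/2^n; need (b−a)/2^n ≤ 1e-6.
So n ≥ log₂(1.150000/1e-6) = log₂(1150000.0000) ≈ 20.1332.
Hence n = 21.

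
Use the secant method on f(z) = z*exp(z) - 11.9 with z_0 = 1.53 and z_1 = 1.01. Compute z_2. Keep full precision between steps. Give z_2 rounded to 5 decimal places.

2.11559

f(z_0) = -4.834189, f(z_1) = -9.126943
z_2 = 1.010000 - (-9.126943)·(1.010000 - 1.530000)/(-9.126943 - (-4.834189)) = 2.115587; f(z_2) = 5.647624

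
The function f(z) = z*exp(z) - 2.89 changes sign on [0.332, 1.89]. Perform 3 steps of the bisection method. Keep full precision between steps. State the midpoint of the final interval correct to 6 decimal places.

f(0.332000) = -2.427274, f(1.890000) = 9.620607 (opposite signs)
step 1: m = 1.111000, f(m) = 0.484545 > 0 → root in [0.332000, 1.111000]
step 2: m = 0.721500, f(m) = -1.405501 < 0 → root in [0.721500, 1.111000]
step 3: m = 0.916250, f(m) = -0.599468 < 0 → root in [0.916250, 1.111000]
Midpoint of [0.916250, 1.111000] = 1.013625

1.013625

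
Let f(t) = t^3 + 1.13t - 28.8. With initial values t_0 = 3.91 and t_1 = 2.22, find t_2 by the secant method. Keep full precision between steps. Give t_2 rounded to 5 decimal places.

f(t_0) = 35.394771, f(t_1) = -15.350352
t_2 = 2.220000 - (-15.350352)·(2.220000 - 3.910000)/(-15.350352 - (35.394771)) = 2.731223; f(t_2) = -5.339934

2.73122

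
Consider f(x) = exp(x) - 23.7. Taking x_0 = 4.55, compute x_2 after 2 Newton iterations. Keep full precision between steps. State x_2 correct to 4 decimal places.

3.3304

Newton update: x ← x − f(x)/f'(x).
f'(x) = exp(x)
x_0 = 4.550000: f = 70.932408, f' = 94.632408 → x_1 = 4.550000 - (70.932408)/(94.632408) = 3.800443
x_1 = 3.800443: f = 21.020980, f' = 44.720980 → x_2 = 3.800443 - (21.020980)/(44.720980) = 3.330395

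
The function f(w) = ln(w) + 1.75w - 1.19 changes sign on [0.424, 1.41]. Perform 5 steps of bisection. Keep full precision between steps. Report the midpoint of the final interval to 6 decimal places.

f(0.424000) = -1.306022, f(1.410000) = 1.621090 (opposite signs)
step 1: m = 0.917000, f(m) = 0.328102 > 0 → root in [0.424000, 0.917000]
step 2: m = 0.670500, f(m) = -0.416357 < 0 → root in [0.670500, 0.917000]
step 3: m = 0.793750, f(m) = -0.031924 < 0 → root in [0.793750, 0.917000]
step 4: m = 0.855375, f(m) = 0.150691 > 0 → root in [0.793750, 0.855375]
step 5: m = 0.824562, f(m) = 0.060082 > 0 → root in [0.793750, 0.824562]
Midpoint of [0.793750, 0.824562] = 0.809156

0.809156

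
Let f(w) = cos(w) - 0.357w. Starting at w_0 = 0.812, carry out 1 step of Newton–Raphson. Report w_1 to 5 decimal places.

1.17976

f'(w) = -sin(w) - 0.357
w_0 = 0.812000: f = 0.398164, f' = -1.082665 → w_1 = 0.812000 - (0.398164)/(-1.082665) = 1.179763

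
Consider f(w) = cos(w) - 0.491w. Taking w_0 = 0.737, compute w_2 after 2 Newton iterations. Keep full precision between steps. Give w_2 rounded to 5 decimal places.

Newton update: w ← w − f(w)/f'(w).
f'(w) = -sin(w) - 0.491
w_0 = 0.737000: f = 0.378621, f' = -1.163069 → w_1 = 0.737000 - (0.378621)/(-1.163069) = 1.062536
w_1 = 1.062536: f = -0.035047, f' = -1.364593 → w_2 = 1.062536 - (-0.035047)/(-1.364593) = 1.036853

1.03685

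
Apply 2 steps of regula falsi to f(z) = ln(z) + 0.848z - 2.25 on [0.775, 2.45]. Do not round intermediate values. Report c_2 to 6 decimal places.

f(0.775000) = -1.847692, f(2.450000) = 0.723688
step 1: c = 1.978589, f(c) = 0.110227 > 0 → new bracket [0.775000, 1.978589]
step 2: c = 1.910829, f(c) = 0.017920 > 0 → new bracket [0.775000, 1.910829]

1.910829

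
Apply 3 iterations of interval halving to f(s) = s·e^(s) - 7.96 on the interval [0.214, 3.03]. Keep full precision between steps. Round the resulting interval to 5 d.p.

f(0.214000) = -7.694935, f(3.030000) = 54.752615 (opposite signs)
step 1: m = 1.622000, f(m) = 0.252521 > 0 → root in [0.214000, 1.622000]
step 2: m = 0.918000, f(m) = -5.661074 < 0 → root in [0.918000, 1.622000]
step 3: m = 1.270000, f(m) = -3.437717 < 0 → root in [1.270000, 1.622000]

[1.27000, 1.62200]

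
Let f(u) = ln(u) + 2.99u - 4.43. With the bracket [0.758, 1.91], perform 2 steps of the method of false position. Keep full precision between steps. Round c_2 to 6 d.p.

f(0.758000) = -2.440652, f(1.910000) = 1.928003
step 1: c = 1.401592, f(c) = 0.098368 > 0 → new bracket [0.758000, 1.401592]
step 2: c = 1.376657, f(c) = 0.005864 > 0 → new bracket [0.758000, 1.376657]

1.376657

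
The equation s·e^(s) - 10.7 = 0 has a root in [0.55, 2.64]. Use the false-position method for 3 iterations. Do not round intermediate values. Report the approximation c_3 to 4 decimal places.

1.6227

f(0.550000) = -9.746711, f(2.640000) = 26.294858
step 1: c = 1.115198, f(c) = -7.298454 < 0 → new bracket [1.115198, 2.640000]
step 2: c = 1.446475, f(c) = -4.555208 < 0 → new bracket [1.446475, 2.640000]
step 3: c = 1.622707, f(c) = -2.478092 < 0 → new bracket [1.622707, 2.640000]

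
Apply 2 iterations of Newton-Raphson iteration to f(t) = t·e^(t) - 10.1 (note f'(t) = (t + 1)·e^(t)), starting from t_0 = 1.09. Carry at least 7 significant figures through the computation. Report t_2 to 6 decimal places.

t_0 = 1.090000: f = -6.858041, f' = 6.216233 → t_1 = 1.090000 - (-6.858041)/(6.216233) = 2.193247
t_1 = 2.193247: f = 9.560870, f' = 28.625144 → t_2 = 2.193247 - (9.560870)/(28.625144) = 1.859245

1.859245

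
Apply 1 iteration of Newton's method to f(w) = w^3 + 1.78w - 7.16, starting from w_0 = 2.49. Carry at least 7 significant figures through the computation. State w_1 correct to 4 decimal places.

f'(w) = 3w^2 + 1.78
w_0 = 2.490000: f = 12.710449, f' = 20.380300 → w_1 = 2.490000 - (12.710449)/(20.380300) = 1.866337

1.8663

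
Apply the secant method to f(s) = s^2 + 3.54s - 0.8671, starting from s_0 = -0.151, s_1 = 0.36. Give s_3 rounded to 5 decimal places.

0.22958

Secant update: s_(k+1) = s_k − f(s_k)·(s_k − s_(k-1))/(f(s_k) − f(s_(k-1))).
f(s_0) = -1.378839, f(s_1) = 0.536900
s_2 = 0.360000 - (0.536900)·(0.360000 - -0.151000)/(0.536900 - (-1.378839)) = 0.216788; f(s_2) = -0.052672
s_3 = 0.216788 - (-0.052672)·(0.216788 - 0.360000)/(-0.052672 - (0.536900)) = 0.229583; f(s_3) = -0.001669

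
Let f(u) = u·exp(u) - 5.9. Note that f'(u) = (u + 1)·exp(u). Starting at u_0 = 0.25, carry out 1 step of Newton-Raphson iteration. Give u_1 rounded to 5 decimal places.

3.72594

Newton update: u ← u − f(u)/f'(u).
u_0 = 0.250000: f = -5.578994, f' = 1.605032 → u_1 = 0.250000 - (-5.578994)/(1.605032) = 3.725940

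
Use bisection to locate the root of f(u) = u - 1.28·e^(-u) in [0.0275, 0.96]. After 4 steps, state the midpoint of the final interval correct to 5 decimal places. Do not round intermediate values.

f(0.027500) = -1.217780, f(0.960000) = 0.469897 (opposite signs)
step 1: m = 0.493750, f(m) = -0.287477 < 0 → root in [0.493750, 0.960000]
step 2: m = 0.726875, f(m) = 0.108101 > 0 → root in [0.493750, 0.726875]
step 3: m = 0.610312, f(m) = -0.084959 < 0 → root in [0.610312, 0.726875]
step 4: m = 0.668594, f(m) = 0.012685 > 0 → root in [0.610312, 0.668594]
Midpoint of [0.610312, 0.668594] = 0.639453

0.63945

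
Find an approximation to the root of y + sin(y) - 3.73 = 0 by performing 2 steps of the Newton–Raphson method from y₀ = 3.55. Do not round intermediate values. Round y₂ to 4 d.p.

0.4307

Newton update: y ← y − f(y)/f'(y).
f'(y) = 1 + cos(y)
y_0 = 3.550000: f = -0.577148, f' = 0.082245 → y_1 = 3.550000 - (-0.577148)/(0.082245) = 10.567383
y_1 = 10.567383: f = 5.927665, f' = 0.584774 → y_2 = 10.567383 - (5.927665)/(0.584774) = 0.430712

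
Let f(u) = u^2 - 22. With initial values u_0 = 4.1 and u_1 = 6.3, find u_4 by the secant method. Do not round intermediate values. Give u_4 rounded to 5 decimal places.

4.69055

f(u_0) = -5.190000, f(u_1) = 17.690000
u_2 = 6.300000 - (17.690000)·(6.300000 - 4.100000)/(17.690000 - (-5.190000)) = 4.599038; f(u_2) = -0.848845
u_3 = 4.599038 - (-0.848845)·(4.599038 - 6.300000)/(-0.848845 - (17.690000)) = 4.676921; f(u_3) = -0.126410
u_4 = 4.676921 - (-0.126410)·(4.676921 - 4.599038)/(-0.126410 - (-0.848845)) = 4.690549; f(u_4) = 0.001247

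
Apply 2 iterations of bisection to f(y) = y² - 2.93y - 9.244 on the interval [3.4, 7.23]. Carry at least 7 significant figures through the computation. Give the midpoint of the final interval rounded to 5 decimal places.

4.83625

f(3.400000) = -7.646000, f(7.230000) = 21.845000 (opposite signs)
step 1: m = 5.315000, f(m) = 3.432275 > 0 → root in [3.400000, 5.315000]
step 2: m = 4.357500, f(m) = -3.023669 < 0 → root in [4.357500, 5.315000]
Midpoint of [4.357500, 5.315000] = 4.836250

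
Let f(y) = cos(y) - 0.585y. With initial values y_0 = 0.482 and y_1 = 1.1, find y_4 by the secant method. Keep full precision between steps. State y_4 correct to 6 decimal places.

Secant update: y_(k+1) = y_k − f(y_k)·(y_k − y_(k-1))/(f(y_k) − f(y_(k-1))).
f(y_0) = 0.604100, f(y_1) = -0.189904
y_2 = 1.100000 - (-0.189904)·(1.100000 - 0.482000)/(-0.189904 - (0.604100)) = 0.952191; f(y_2) = 0.022867
y_3 = 0.952191 - (0.022867)·(0.952191 - 1.100000)/(0.022867 - (-0.189904)) = 0.968077; f(y_3) = 0.000560
y_4 = 0.968077 - (0.000560)·(0.968077 - 0.952191)/(0.000560 - (0.022867)) = 0.968476; f(y_4) = -0.000002

0.968476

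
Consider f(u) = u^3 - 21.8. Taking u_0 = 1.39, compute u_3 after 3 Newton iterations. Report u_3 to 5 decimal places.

Newton update: u ← u − f(u)/f'(u).
f'(u) = 3u^2
u_0 = 1.390000: f = -19.114381, f' = 5.796300 → u_1 = 1.390000 - (-19.114381)/(5.796300) = 4.687687
u_1 = 4.687687: f = 81.209129, f' = 65.923218 → u_2 = 4.687687 - (81.209129)/(65.923218) = 3.455812
u_2 = 3.455812: f = 19.471513, f' = 35.827913 → u_3 = 3.455812 - (19.471513)/(35.827913) = 2.912339

2.91234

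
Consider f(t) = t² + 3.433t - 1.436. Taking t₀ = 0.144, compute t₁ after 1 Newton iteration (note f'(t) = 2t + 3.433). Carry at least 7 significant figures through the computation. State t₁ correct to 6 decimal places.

t_0 = 0.144000: f = -0.920912, f' = 3.721000 → t_1 = 0.144000 - (-0.920912)/(3.721000) = 0.391490

0.391490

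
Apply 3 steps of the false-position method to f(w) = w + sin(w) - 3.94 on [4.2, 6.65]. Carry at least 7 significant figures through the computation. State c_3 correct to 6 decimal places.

4.880041

f(4.200000) = -0.611576, f(6.650000) = 3.068644
step 1: c = 4.607139, f(c) = -0.327327 < 0 → new bracket [4.607139, 6.650000]
step 2: c = 4.804044, f(c) = -0.131758 < 0 → new bracket [4.804044, 6.650000]
step 3: c = 4.880041, f(c) = -0.045938 < 0 → new bracket [4.880041, 6.650000]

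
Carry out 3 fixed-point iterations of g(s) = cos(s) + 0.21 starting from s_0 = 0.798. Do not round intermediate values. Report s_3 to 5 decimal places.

0.88840

s_1 = g(0.798000) = 0.908140
s_2 = g(0.908140) = 0.825213
s_3 = g(0.825213) = 0.888400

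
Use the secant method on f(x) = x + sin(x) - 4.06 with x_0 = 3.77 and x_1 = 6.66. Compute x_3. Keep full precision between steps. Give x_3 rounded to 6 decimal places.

f(x_0) = -0.877857, f(x_1) = 2.967961
x_2 = 6.660000 - (2.967961)·(6.660000 - 3.770000)/(2.967961 - (-0.877857)) = 4.429679; f(x_2) = -0.590624
x_3 = 4.429679 - (-0.590624)·(4.429679 - 6.660000)/(-0.590624 - (2.967961)) = 4.799849; f(x_3) = -0.256329

4.799849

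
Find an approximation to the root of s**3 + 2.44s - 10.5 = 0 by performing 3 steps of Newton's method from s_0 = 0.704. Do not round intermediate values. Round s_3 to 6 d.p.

f'(s) = 3s**2 + 2.44
s_0 = 0.704000: f = -8.433326, f' = 3.926848 → s_1 = 0.704000 - (-8.433326)/(3.926848) = 2.851607
s_1 = 2.851607: f = 19.646227, f' = 26.834988 → s_2 = 2.851607 - (19.646227)/(26.834988) = 2.119495
s_2 = 2.119495: f = 4.192882, f' = 15.916772 → s_3 = 2.119495 - (4.192882)/(15.916772) = 1.856069

1.856069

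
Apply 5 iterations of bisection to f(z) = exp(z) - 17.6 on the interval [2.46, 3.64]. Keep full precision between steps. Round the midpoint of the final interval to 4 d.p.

2.8841

f(2.460000) = -5.895188, f(3.640000) = 20.491837 (opposite signs)
step 1: m = 3.050000, f(m) = 3.515344 > 0 → root in [2.460000, 3.050000]
step 2: m = 2.755000, f(m) = -1.878959 < 0 → root in [2.755000, 3.050000]
step 3: m = 2.902500, f(m) = 0.619638 > 0 → root in [2.755000, 2.902500]
step 4: m = 2.828750, f(m) = -0.675708 < 0 → root in [2.828750, 2.902500]
step 5: m = 2.865625, f(m) = -0.039975 < 0 → root in [2.865625, 2.902500]
Midpoint of [2.865625, 2.902500] = 2.884062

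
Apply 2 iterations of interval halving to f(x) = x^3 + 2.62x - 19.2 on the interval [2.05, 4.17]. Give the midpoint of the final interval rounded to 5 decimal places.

f(2.050000) = -5.213875, f(4.170000) = 64.237113 (opposite signs)
step 1: m = 3.110000, f(m) = 19.028431 > 0 → root in [2.050000, 3.110000]
step 2: m = 2.580000, f(m) = 4.733112 > 0 → root in [2.050000, 2.580000]
Midpoint of [2.050000, 2.580000] = 2.315000

2.31500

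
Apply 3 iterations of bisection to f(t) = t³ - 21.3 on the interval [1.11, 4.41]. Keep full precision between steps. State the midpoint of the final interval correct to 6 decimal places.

f(1.110000) = -19.932369, f(4.410000) = 64.466121 (opposite signs)
step 1: m = 2.760000, f(m) = -0.275424 < 0 → root in [2.760000, 4.410000]
step 2: m = 3.585000, f(m) = 24.775227 > 0 → root in [2.760000, 3.585000]
step 3: m = 3.172500, f(m) = 10.630439 > 0 → root in [2.760000, 3.172500]
Midpoint of [2.760000, 3.172500] = 2.966250

2.966250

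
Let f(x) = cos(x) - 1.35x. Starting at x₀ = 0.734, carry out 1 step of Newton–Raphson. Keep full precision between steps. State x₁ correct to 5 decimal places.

f'(x) = -sin(x) - 1.35
x_0 = 0.734000: f = -0.248399, f' = -2.019845 → x_1 = 0.734000 - (-0.248399)/(-2.019845) = 0.611021

0.61102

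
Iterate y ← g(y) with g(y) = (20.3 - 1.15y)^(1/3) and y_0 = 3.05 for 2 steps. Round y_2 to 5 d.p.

2.58906

y_1 = g(3.050000) = 2.560777
y_2 = g(2.560777) = 2.589062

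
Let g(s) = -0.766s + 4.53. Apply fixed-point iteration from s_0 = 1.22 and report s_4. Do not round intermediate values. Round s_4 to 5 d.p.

2.10202

s_1 = g(1.220000) = 3.595480
s_2 = g(3.595480) = 1.775862
s_3 = g(1.775862) = 3.169689
s_4 = g(3.169689) = 2.102018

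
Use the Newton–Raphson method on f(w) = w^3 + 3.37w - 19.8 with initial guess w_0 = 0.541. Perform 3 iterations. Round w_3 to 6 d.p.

2.538161

f'(w) = 3w^2 + 3.37
w_0 = 0.541000: f = -17.818490, f' = 4.248043 → w_1 = 0.541000 - (-17.818490)/(4.248043) = 4.735517
w_1 = 4.735517: f = 102.353252, f' = 70.645370 → w_2 = 4.735517 - (102.353252)/(70.645370) = 3.286686
w_2 = 3.286686: f = 26.779900, f' = 35.776906 → w_3 = 3.286686 - (26.779900)/(35.776906) = 2.538161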